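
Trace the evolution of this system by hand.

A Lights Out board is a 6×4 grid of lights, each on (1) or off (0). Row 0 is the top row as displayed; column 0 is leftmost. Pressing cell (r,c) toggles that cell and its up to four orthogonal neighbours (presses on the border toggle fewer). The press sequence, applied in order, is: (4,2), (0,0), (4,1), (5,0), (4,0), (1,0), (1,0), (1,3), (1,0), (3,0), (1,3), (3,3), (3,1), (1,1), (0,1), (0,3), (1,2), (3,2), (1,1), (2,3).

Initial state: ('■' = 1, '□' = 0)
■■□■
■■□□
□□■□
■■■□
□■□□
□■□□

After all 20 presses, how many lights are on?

13

k=0  ■■□■
■■□□
□□■□
■■■□
□■□□
□■□□
k=1  ■■□■
■■□□
□□■□
■■□□
□□■■
□■■□
k=2  □□□■
□■□□
□□■□
■■□□
□□■■
□■■□
k=3  □□□■
□■□□
□□■□
■□□□
■■□■
□□■□
k=4  □□□■
□■□□
□□■□
■□□□
□■□■
■■■□
k=5  □□□■
□■□□
□□■□
□□□□
■□□■
□■■□
k=6  ■□□■
■□□□
■□■□
□□□□
■□□■
□■■□
k=7  □□□■
□■□□
□□■□
□□□□
■□□■
□■■□
k=8  □□□□
□■■■
□□■■
□□□□
■□□■
□■■□
k=9  ■□□□
■□■■
■□■■
□□□□
■□□■
□■■□
k=10  ■□□□
■□■■
□□■■
■■□□
□□□■
□■■□
k=11  ■□□■
■□□□
□□■□
■■□□
□□□■
□■■□
k=12  ■□□■
■□□□
□□■■
■■■■
□□□□
□■■□
k=13  ■□□■
■□□□
□■■■
□□□■
□■□□
□■■□
k=14  ■■□■
□■■□
□□■■
□□□■
□■□□
□■■□
k=15  □□■■
□□■□
□□■■
□□□■
□■□□
□■■□
k=16  □□□□
□□■■
□□■■
□□□■
□■□□
□■■□
k=17  □□■□
□■□□
□□□■
□□□■
□■□□
□■■□
k=18  □□■□
□■□□
□□■■
□■■□
□■■□
□■■□
k=19  □■■□
■□■□
□■■■
□■■□
□■■□
□■■□
k=20  □■■□
■□■■
□■□□
□■■■
□■■□
□■■□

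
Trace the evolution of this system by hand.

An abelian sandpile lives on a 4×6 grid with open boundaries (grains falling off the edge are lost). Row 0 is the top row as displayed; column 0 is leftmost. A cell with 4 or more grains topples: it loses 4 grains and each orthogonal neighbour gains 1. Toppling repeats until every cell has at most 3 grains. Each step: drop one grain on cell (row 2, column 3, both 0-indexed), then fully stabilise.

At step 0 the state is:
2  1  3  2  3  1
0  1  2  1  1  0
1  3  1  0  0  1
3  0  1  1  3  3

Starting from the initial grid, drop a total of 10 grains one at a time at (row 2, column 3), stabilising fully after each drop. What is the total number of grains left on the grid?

44

gen 0: 2  1  3  2  3  1
0  1  2  1  1  0
1  3  1  0  0  1
3  0  1  1  3  3
gen 1: 2  1  3  2  3  1
0  1  2  1  1  0
1  3  1  1  0  1
3  0  1  1  3  3
gen 2: 2  1  3  2  3  1
0  1  2  1  1  0
1  3  1  2  0  1
3  0  1  1  3  3
gen 3: 2  1  3  2  3  1
0  1  2  1  1  0
1  3  1  3  0  1
3  0  1  1  3  3
gen 4: 2  1  3  2  3  1
0  1  2  2  1  0
1  3  2  0  1  1
3  0  1  2  3  3
gen 5: 2  1  3  2  3  1
0  1  2  2  1  0
1  3  2  1  1  1
3  0  1  2  3  3
gen 6: 2  1  3  2  3  1
0  1  2  2  1  0
1  3  2  2  1  1
3  0  1  2  3  3
gen 7: 2  1  3  2  3  1
0  1  2  2  1  0
1  3  2  3  1  1
3  0  1  2  3  3
gen 8: 2  1  3  2  3  1
0  1  2  3  1  0
1  3  3  0  2  1
3  0  1  3  3  3
gen 9: 2  1  3  2  3  1
0  1  2  3  1  0
1  3  3  1  2  1
3  0  1  3  3  3
gen 10: 2  1  3  2  3  1
0  1  2  3  1  0
1  3  3  2  2  1
3  0  1  3  3  3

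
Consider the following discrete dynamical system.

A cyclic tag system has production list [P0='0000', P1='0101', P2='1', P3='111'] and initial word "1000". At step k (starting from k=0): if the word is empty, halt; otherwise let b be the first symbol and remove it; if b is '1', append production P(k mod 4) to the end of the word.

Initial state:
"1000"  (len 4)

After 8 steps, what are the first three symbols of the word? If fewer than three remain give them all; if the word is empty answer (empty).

0) "1000"  (len 4)
1) "0000000"  (len 7)
2) "000000"  (len 6)
3) "00000"  (len 5)
4) "0000"  (len 4)
5) "000"  (len 3)
6) "00"  (len 2)
7) "0"  (len 1)
8) (halted — word empty)

(empty)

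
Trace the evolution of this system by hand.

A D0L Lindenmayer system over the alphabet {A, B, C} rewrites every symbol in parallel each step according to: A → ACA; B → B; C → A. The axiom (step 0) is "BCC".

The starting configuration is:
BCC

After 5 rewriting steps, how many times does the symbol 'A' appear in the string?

step 0: BCC
step 1: BAA
step 2: BACAACA
step 3: BACAAACAACAAACA
step 4: BACAAACAACAACAAACAACAAACAACAACAAACA
step 5: BACAAACAACAACAAACAACAAACAACAAACAACAACAAACAACAAACAACAACAAACAACAAACAACAAACAACAACAAACA

58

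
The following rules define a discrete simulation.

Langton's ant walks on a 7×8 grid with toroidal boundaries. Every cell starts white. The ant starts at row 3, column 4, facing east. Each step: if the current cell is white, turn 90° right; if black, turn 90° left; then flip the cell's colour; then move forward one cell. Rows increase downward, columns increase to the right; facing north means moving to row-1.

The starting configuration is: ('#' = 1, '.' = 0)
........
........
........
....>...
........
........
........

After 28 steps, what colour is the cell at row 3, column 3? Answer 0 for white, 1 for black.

[0] ........
........
........
....>...
........
........
........
[1] ........
........
........
....#...
....v...
........
........
[2] ........
........
........
....#...
...<#...
........
........
[3] ........
........
........
...^#...
...##...
........
........
[4] ........
........
........
...#>...
...##...
........
........
[5] ........
........
....^...
...#....
...##...
........
........
[6] ........
........
....#>..
...#....
...##...
........
........
[7] ........
........
....##..
...#.v..
...##...
........
........
[8] ........
........
....##..
...#<#..
...##...
........
........
[9] ........
........
....^#..
...###..
...##...
........
........
[10] ........
........
...<.#..
...###..
...##...
........
........
[11] ........
...^....
...#.#..
...###..
...##...
........
........
[12] ........
...#>...
...#.#..
...###..
...##...
........
........
[13] ........
...##...
...#v#..
...###..
...##...
........
........
[14] ........
...##...
...<##..
...###..
...##...
........
........
[15] ........
...##...
....##..
...v##..
...##...
........
........
[16] ........
...##...
....##..
....>#..
...##...
........
........
[17] ........
...##...
....^#..
.....#..
...##...
........
........
[18] ........
...##...
...<.#..
.....#..
...##...
........
........
[19] ........
...^#...
...#.#..
.....#..
...##...
........
........
[20] ........
..<.#...
...#.#..
.....#..
...##...
........
........
[21] ..^.....
..#.#...
...#.#..
.....#..
...##...
........
........
[22] ..#>....
..#.#...
...#.#..
.....#..
...##...
........
........
[23] ..##....
..#v#...
...#.#..
.....#..
...##...
........
........
[24] ..##....
..<##...
...#.#..
.....#..
...##...
........
........
[25] ..##....
...##...
..v#.#..
.....#..
...##...
........
........
[26] ..##....
...##...
.<##.#..
.....#..
...##...
........
........
[27] ..##....
.^.##...
.###.#..
.....#..
...##...
........
........
[28] ..##....
.#>##...
.###.#..
.....#..
...##...
........
........

0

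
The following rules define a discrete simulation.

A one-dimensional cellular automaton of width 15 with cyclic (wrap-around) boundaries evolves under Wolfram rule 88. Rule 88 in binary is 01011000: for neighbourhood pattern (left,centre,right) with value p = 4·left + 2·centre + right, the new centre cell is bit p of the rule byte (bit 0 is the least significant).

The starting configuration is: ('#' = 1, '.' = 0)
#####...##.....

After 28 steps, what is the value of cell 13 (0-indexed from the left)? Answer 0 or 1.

0

k=0  #####...##.....
k=1  #...##..###....
k=2  .#..###.#.##...
k=3  ..#.#.#...###..
k=4  .......#..#.##.
k=5  ........#...###
k=6  #........#..#.#
k=7  ##........#...#
k=8  .##........#..#
k=9  .###........#..
k=10  .#.##........#.
k=11  ...###........#
k=12  #..#.##........
k=13  .#...###.......
k=14  ..#..#.##......
k=15  ...#...###.....
k=16  ....#..#.##....
k=17  .....#...###...
k=18  ......#..#.##..
k=19  .......#...###.
k=20  ........#..#.##
k=21  #........#...##
k=22  ##........#..#.
k=23  ###........#...
k=24  #.##........#..
k=25  ..###........#.
k=26  ..#.##........#
k=27  #...###........
k=28  .#..#.##.......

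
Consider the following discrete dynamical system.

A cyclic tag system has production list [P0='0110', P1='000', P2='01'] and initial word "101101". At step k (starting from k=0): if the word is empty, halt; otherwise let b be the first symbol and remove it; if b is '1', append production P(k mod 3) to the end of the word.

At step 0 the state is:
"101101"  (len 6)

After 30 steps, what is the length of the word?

0) "101101"  (len 6)
1) "011010110"  (len 9)
2) "11010110"  (len 8)
3) "101011001"  (len 9)
4) "010110010110"  (len 12)
5) "10110010110"  (len 11)
6) "011001011001"  (len 12)
7) "11001011001"  (len 11)
8) "1001011001000"  (len 13)
9) "00101100100001"  (len 14)
10) "0101100100001"  (len 13)
11) "101100100001"  (len 12)
12) "0110010000101"  (len 13)
13) "110010000101"  (len 12)
14) "10010000101000"  (len 14)
15) "001000010100001"  (len 15)
16) "01000010100001"  (len 14)
17) "1000010100001"  (len 13)
18) "00001010000101"  (len 14)
19) "0001010000101"  (len 13)
20) "001010000101"  (len 12)
21) "01010000101"  (len 11)
22) "1010000101"  (len 10)
23) "010000101000"  (len 12)
24) "10000101000"  (len 11)
25) "00001010000110"  (len 14)
26) "0001010000110"  (len 13)
27) "001010000110"  (len 12)
28) "01010000110"  (len 11)
29) "1010000110"  (len 10)
30) "01000011001"  (len 11)

11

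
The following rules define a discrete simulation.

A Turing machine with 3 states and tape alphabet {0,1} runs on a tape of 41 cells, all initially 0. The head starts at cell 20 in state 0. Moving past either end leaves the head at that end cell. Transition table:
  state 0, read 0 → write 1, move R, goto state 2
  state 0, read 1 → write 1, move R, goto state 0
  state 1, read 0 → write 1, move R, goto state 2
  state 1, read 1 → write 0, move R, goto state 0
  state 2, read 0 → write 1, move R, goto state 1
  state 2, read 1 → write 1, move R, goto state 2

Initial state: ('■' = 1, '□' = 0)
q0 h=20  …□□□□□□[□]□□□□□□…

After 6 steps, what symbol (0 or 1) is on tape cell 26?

gen 0: q0 h=20  …□□□□□□[□]□□□□□□…
gen 1: q2 h=21  …□□□□□■[□]□□□□□□…
gen 2: q1 h=22  …□□□□■■[□]□□□□□□…
gen 3: q2 h=23  …□□□■■■[□]□□□□□□…
gen 4: q1 h=24  …□□■■■■[□]□□□□□□…
gen 5: q2 h=25  …□■■■■■[□]□□□□□□…
gen 6: q1 h=26  …■■■■■■[□]□□□□□□…

0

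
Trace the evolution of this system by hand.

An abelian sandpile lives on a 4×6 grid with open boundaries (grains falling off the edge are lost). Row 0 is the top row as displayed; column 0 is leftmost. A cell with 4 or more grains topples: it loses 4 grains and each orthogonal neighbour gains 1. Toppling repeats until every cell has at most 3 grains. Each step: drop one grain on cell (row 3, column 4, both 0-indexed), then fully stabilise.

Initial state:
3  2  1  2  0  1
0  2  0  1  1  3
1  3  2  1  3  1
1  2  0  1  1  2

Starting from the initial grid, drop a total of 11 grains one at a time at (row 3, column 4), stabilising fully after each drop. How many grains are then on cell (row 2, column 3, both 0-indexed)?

k=0  3  2  1  2  0  1
0  2  0  1  1  3
1  3  2  1  3  1
1  2  0  1  1  2
k=1  3  2  1  2  0  1
0  2  0  1  1  3
1  3  2  1  3  1
1  2  0  1  2  2
k=2  3  2  1  2  0  1
0  2  0  1  1  3
1  3  2  1  3  1
1  2  0  1  3  2
k=3  3  2  1  2  0  1
0  2  0  1  2  3
1  3  2  2  0  2
1  2  0  2  1  3
k=4  3  2  1  2  0  1
0  2  0  1  2  3
1  3  2  2  0  2
1  2  0  2  2  3
k=5  3  2  1  2  0  1
0  2  0  1  2  3
1  3  2  2  0  2
1  2  0  2  3  3
k=6  3  2  1  2  0  1
0  2  0  1  2  3
1  3  2  2  1  3
1  2  0  3  1  0
k=7  3  2  1  2  0  1
0  2  0  1  2  3
1  3  2  2  1  3
1  2  0  3  2  0
k=8  3  2  1  2  0  1
0  2  0  1  2  3
1  3  2  2  1  3
1  2  0  3  3  0
k=9  3  2  1  2  0  1
0  2  0  1  2  3
1  3  2  3  2  3
1  2  1  0  1  1
k=10  3  2  1  2  0  1
0  2  0  1  2  3
1  3  2  3  2  3
1  2  1  0  2  1
k=11  3  2  1  2  0  1
0  2  0  1  2  3
1  3  2  3  2  3
1  2  1  0  3  1

3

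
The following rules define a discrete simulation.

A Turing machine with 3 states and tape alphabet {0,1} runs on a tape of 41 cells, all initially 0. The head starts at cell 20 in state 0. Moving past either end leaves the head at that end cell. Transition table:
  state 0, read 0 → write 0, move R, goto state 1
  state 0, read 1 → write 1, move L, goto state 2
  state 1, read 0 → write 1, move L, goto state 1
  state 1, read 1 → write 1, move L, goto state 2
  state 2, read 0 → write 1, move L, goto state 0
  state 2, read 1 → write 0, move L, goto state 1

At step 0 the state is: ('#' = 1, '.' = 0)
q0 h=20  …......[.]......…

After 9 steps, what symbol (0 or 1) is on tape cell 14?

1

gen 0: q0 h=20  …......[.]......…
gen 1: q1 h=21  …......[.]......…
gen 2: q1 h=20  …......[.]#.....…
gen 3: q1 h=19  …......[.]##....…
gen 4: q1 h=18  …......[.]###...…
gen 5: q1 h=17  …......[.]####..…
gen 6: q1 h=16  …......[.]#####.…
gen 7: q1 h=15  …......[.]######…
gen 8: q1 h=14  …......[.]######…
gen 9: q1 h=13  …......[.]######…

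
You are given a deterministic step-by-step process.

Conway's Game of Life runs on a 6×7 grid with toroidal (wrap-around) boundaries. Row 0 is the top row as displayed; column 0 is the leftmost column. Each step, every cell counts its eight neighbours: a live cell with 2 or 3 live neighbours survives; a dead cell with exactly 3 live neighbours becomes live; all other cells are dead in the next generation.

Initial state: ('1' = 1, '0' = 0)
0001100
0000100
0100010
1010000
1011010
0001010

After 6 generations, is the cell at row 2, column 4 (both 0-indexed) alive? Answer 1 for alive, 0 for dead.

1

gen 0: 0001100
0000100
0100010
1010000
1011010
0001010
gen 1: 0001010
0001110
0100000
1011100
0011000
0000011
gen 2: 0001000
0011010
0100010
0000100
0110011
0011011
gen 3: 0000011
0011000
0011010
1110101
1110001
1101011
gen 4: 0101010
0011011
1000011
0000100
0000100
0000100
gen 5: 0001011
0111000
1001000
0000101
0001110
0001110
gen 6: 0000011
1101001
1101100
0000001
0000001
0010000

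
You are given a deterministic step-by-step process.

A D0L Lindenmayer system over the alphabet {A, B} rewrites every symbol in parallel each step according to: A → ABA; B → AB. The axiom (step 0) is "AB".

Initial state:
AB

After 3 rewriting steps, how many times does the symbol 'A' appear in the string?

k=0  AB
k=1  ABAAB
k=2  ABAABABAABAAB
k=3  ABAABABAABAABABAABABAABAABABAABAAB

21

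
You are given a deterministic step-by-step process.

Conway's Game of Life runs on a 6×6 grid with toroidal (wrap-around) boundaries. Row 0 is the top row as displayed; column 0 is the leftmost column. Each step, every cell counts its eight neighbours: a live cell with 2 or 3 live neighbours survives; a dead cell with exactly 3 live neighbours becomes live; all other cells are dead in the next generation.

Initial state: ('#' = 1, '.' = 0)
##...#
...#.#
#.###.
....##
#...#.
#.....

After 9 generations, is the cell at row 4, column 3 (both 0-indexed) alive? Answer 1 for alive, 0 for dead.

[0] ##...#
...#.#
#.###.
....##
#...#.
#.....
[1] .#..##
...#..
#.#...
##....
#...#.
......
[2] ....#.
######
#.#...
#.....
##...#
#...#.
[3] ..#...
#.#.#.
..#.#.
......
.#....
##..#.
[4] #.#...
..#..#
.#...#
......
##....
###...
[5] #.##.#
..#..#
#.....
.#....
#.#...
..#..#
[6] #.##.#
..####
##....
##....
#.#...
..#.##
[7] #.....
......
...##.
..#..#
#.##..
..#.#.
[8] ......
......
...##.
.##..#
..#.##
..#..#
[9] ......
......
..###.
###..#
..#.##
...###

0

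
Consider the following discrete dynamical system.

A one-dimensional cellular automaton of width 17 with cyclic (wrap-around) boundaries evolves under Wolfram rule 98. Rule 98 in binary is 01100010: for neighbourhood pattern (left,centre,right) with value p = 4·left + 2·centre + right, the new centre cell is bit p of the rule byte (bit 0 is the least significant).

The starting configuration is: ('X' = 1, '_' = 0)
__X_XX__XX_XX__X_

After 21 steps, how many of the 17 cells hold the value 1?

gen 0: __X_XX__XX_XX__X_
gen 1: _X_X_X_X_XX_X_X__
gen 2: X_X_X_X_X_XX_X___
gen 3: _X_X_X_X_X_XX___X
gen 4: X_X_X_X_X_X_X__X_
gen 5: _X_X_X_X_X_X__X_X
gen 6: X_X_X_X_X_X__X_X_
gen 7: _X_X_X_X_X__X_X_X
gen 8: X_X_X_X_X__X_X_X_
gen 9: _X_X_X_X__X_X_X_X
gen 10: X_X_X_X__X_X_X_X_
gen 11: _X_X_X__X_X_X_X_X
gen 12: X_X_X__X_X_X_X_X_
gen 13: _X_X__X_X_X_X_X_X
gen 14: X_X__X_X_X_X_X_X_
gen 15: _X__X_X_X_X_X_X_X
gen 16: X__X_X_X_X_X_X_X_
gen 17: __X_X_X_X_X_X_X_X
gen 18: _X_X_X_X_X_X_X_X_
gen 19: X_X_X_X_X_X_X_X__
gen 20: _X_X_X_X_X_X_X__X
gen 21: X_X_X_X_X_X_X__X_

8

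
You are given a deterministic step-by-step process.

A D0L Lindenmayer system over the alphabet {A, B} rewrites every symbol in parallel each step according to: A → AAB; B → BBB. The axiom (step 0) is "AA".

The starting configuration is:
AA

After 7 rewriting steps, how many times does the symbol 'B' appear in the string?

gen 0: AA
gen 1: AABAAB
gen 2: AABAABBBBAABAABBBB
gen 3: AABAABBBBAABAABBBBBBBBBBBBBAABAABBBBAABAABBBBBBBBBBBBB
gen 4: AABAABBBBAABAABBBBBBBBBBBBBAABAABBBBAABAABBBBBBBBBBBBBBBBB…BBBBAABAABBBBAABAABBBBBBBBBBBBBBBBBBBBBBBBBBBBBBBBBBBBBBBB  (len 162)
gen 5: AABAABBBBAABAABBBBBBBBBBBBBAABAABBBBAABAABBBBBBBBBBBBBBBBB…BBBBBBBBBBBBBBBBBBBBBBBBBBBBBBBBBBBBBBBBBBBBBBBBBBBBBBBBBB  (len 486)
gen 6: AABAABBBBAABAABBBBBBBBBBBBBAABAABBBBAABAABBBBBBBBBBBBBBBBB…BBBBBBBBBBBBBBBBBBBBBBBBBBBBBBBBBBBBBBBBBBBBBBBBBBBBBBBBBB  (len 1458)
gen 7: AABAABBBBAABAABBBBBBBBBBBBBAABAABBBBAABAABBBBBBBBBBBBBBBBB…BBBBBBBBBBBBBBBBBBBBBBBBBBBBBBBBBBBBBBBBBBBBBBBBBBBBBBBBBB  (len 4374)

4118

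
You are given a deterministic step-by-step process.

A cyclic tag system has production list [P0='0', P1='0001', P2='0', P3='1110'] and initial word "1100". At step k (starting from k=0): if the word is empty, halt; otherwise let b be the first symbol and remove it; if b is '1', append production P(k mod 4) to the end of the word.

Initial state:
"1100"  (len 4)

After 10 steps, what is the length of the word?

k=0  "1100"  (len 4)
k=1  "1000"  (len 4)
k=2  "0000001"  (len 7)
k=3  "000001"  (len 6)
k=4  "00001"  (len 5)
k=5  "0001"  (len 4)
k=6  "001"  (len 3)
k=7  "01"  (len 2)
k=8  "1"  (len 1)
k=9  "0"  (len 1)
k=10  (halted — word empty)

0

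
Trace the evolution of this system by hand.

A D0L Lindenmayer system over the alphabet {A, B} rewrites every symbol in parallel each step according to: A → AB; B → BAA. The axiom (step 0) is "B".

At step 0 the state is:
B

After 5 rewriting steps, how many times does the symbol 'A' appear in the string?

0) B
1) BAA
2) BAAABAB
3) BAAABABABBAAABBAA
4) BAAABABABBAAABBAAABBAABAAABABABBAABAAABAB
5) BAAABABABBAAABBAAABBAABAAABABABBAABAAABABABBAABAAABABBAAABABABBAAABBAAABBAABAAABABBAAABABABBAAABBAA

58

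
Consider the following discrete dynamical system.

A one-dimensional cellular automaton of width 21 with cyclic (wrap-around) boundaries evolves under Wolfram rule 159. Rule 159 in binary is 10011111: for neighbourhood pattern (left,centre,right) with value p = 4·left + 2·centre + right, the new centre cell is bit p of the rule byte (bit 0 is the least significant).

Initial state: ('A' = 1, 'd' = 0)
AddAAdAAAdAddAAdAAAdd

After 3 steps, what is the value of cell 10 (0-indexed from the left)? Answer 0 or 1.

[0] AddAAdAAAdAddAAdAAAdd
[1] AAAAddAAddAAAAddAAdAA
[2] AAAdAAAdAAAAAdAAAddAA
[3] AAddAAddAAAAddAAdAAAA

1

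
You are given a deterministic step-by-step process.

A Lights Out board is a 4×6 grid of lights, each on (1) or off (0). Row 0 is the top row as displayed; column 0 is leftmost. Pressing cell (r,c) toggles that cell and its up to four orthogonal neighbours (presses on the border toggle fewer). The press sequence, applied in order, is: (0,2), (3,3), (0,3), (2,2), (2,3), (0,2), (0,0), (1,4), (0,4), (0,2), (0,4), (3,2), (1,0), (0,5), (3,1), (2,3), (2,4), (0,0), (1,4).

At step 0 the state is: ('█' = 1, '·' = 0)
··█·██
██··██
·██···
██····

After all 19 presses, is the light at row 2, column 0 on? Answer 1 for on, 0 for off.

0) ··█·██
██··██
·██···
██····
1) ·█·███
███·██
·██···
██····
2) ·█·███
███·██
·███··
█████·
3) ·██··█
██████
·███··
█████·
4) ·██··█
██·███
······
██·██·
5) ·██··█
██··██
··███·
██··█·
6) ···█·█
███·██
··███·
██··█·
7) ██·█·█
·██·██
··███·
██··█·
8) ██·███
·███··
··██··
██··█·
9) ██····
·████·
··██··
██··█·
10) █·██··
·█·██·
··██··
██··█·
11) █·█·██
·█·█··
··██··
██··█·
12) █·█·██
·█·█··
···█··
█·███·
13) ··█·██
█··█··
█··█··
█·███·
14) ··█···
█··█·█
█··█··
█·███·
15) ··█···
█··█·█
██·█··
·█·██·
16) ··█···
█····█
███·█·
·█··█·
17) ··█···
█···██
████·█
·█····
18) ███···
····██
████·█
·█····
19) ███·█·
···█··
██████
·█····

1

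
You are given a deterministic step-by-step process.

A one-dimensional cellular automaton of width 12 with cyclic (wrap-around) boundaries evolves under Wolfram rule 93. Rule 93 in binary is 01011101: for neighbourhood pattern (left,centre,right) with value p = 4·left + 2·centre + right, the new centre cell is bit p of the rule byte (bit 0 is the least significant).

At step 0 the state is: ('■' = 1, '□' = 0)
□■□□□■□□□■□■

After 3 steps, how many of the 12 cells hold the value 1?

t=0: □■□□□■□□□■□■
t=1: □■■■□■■■□■□■
t=2: □■□■□■□■□■□■
t=3: □■□■□■□■□■□■

6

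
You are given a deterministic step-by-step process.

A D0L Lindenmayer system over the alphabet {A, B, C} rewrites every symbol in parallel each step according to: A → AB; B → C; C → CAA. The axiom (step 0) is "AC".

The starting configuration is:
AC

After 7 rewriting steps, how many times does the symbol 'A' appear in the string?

k=0  AC
k=1  ABCAA
k=2  ABCCAAABAB
k=3  ABCCAACAAABABABCABC
k=4  ABCCAACAAABABCAAABABABCABCABCCAAABCCAA
k=5  ABCCAACAAABABCAAABABABCABCCAAABABABCABCABCCAAABCCAAABCCAACAAABABABCCAACAAABAB
k=6  ABCCAACAAABABCAAABABABCABCCAAABABABCABCABCCAAABCCAACAAABAB…AAABABABCCAACAAABABCAAABABABCABCABCCAACAAABABCAAABABABCABC  (len 154)
k=7  ABCCAACAAABABCAAABABABCABCCAAABABABCABCABCCAAABCCAACAAABAB…AABCCAAABCCAACAAABABCAAABABABCABCCAAABABABCABCABCCAAABCCAA  (len 307)

153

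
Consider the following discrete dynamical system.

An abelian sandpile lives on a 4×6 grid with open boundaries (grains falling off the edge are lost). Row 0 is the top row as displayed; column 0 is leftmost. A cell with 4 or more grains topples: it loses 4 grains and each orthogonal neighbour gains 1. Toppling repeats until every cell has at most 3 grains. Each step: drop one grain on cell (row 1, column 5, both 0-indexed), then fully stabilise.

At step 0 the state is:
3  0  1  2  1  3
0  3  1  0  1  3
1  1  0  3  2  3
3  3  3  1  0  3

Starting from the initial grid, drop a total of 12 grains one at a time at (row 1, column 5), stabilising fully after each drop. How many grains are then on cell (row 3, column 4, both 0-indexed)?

k=0  3  0  1  2  1  3
0  3  1  0  1  3
1  1  0  3  2  3
3  3  3  1  0  3
k=1  3  0  1  2  2  0
0  3  1  0  2  2
1  1  0  3  3  1
3  3  3  1  1  0
k=2  3  0  1  2  2  0
0  3  1  0  2  3
1  1  0  3  3  1
3  3  3  1  1  0
k=3  3  0  1  2  2  1
0  3  1  0  3  0
1  1  0  3  3  2
3  3  3  1  1  0
k=4  3  0  1  2  2  1
0  3  1  0  3  1
1  1  0  3  3  2
3  3  3  1  1  0
k=5  3  0  1  2  2  1
0  3  1  0  3  2
1  1  0  3  3  2
3  3  3  1  1  0
k=6  3  0  1  2  2  1
0  3  1  0  3  3
1  1  0  3  3  2
3  3  3  1  1  0
k=7  3  0  1  2  3  2
0  3  1  2  1  2
1  1  1  0  2  0
3  3  3  2  2  1
k=8  3  0  1  2  3  2
0  3  1  2  1  3
1  1  1  0  2  0
3  3  3  2  2  1
k=9  3  0  1  2  3  3
0  3  1  2  2  0
1  1  1  0  2  1
3  3  3  2  2  1
k=10  3  0  1  2  3  3
0  3  1  2  2  1
1  1  1  0  2  1
3  3  3  2  2  1
k=11  3  0  1  2  3  3
0  3  1  2  2  2
1  1  1  0  2  1
3  3  3  2  2  1
k=12  3  0  1  2  3  3
0  3  1  2  2  3
1  1  1  0  2  1
3  3  3  2  2  1

2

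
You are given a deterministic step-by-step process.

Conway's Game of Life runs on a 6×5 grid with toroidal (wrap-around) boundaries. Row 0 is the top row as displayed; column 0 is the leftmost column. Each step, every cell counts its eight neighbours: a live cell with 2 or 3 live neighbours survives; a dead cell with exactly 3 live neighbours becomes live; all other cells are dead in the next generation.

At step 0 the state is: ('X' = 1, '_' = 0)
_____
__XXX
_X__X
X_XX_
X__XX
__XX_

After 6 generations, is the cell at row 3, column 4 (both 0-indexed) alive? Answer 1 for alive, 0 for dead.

0) _____
__XXX
_X__X
X_XX_
X__XX
__XX_
1) ____X
X_XXX
_X___
__X__
X____
__XX_
2) XX___
XXXXX
XX__X
_X___
_XXX_
___XX
3) _____
___X_
_____
___XX
XX_XX
___XX
4) ___XX
_____
___XX
__XX_
_____
__XX_
5) __XXX
_____
__XXX
__XXX
_____
__XXX
6) __X_X
_____
__X_X
__X_X
_____
__X_X

1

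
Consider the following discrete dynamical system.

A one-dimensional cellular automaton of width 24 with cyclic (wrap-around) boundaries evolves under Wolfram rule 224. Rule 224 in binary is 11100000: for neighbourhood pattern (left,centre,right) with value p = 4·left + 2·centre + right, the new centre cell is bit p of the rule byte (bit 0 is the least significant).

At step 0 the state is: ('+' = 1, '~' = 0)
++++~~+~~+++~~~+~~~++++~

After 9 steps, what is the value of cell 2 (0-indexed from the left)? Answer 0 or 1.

0

step 0: ++++~~+~~+++~~~+~~~++++~
step 1: ~+++~~~~~~++~~~~~~~~++++
step 2: +~++~~~~~~~+~~~~~~~~~+++
step 3: ++~+~~~~~~~~~~~~~~~~~~++
step 4: +++~~~~~~~~~~~~~~~~~~~~+
step 5: +++~~~~~~~~~~~~~~~~~~~~~
step 6: ~++~~~~~~~~~~~~~~~~~~~~~
step 7: ~~+~~~~~~~~~~~~~~~~~~~~~
step 8: ~~~~~~~~~~~~~~~~~~~~~~~~
step 9: ~~~~~~~~~~~~~~~~~~~~~~~~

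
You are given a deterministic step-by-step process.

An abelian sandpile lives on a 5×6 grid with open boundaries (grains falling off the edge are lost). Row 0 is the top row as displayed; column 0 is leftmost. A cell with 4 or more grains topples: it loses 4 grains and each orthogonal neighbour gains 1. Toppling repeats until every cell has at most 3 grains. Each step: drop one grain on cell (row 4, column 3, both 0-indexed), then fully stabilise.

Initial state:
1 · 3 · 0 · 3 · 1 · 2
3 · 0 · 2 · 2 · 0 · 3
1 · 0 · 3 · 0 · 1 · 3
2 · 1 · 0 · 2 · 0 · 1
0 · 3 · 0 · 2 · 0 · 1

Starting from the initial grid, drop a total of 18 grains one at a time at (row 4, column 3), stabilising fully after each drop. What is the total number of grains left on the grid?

step 0: 1 · 3 · 0 · 3 · 1 · 2
3 · 0 · 2 · 2 · 0 · 3
1 · 0 · 3 · 0 · 1 · 3
2 · 1 · 0 · 2 · 0 · 1
0 · 3 · 0 · 2 · 0 · 1
step 1: 1 · 3 · 0 · 3 · 1 · 2
3 · 0 · 2 · 2 · 0 · 3
1 · 0 · 3 · 0 · 1 · 3
2 · 1 · 0 · 2 · 0 · 1
0 · 3 · 0 · 3 · 0 · 1
step 2: 1 · 3 · 0 · 3 · 1 · 2
3 · 0 · 2 · 2 · 0 · 3
1 · 0 · 3 · 0 · 1 · 3
2 · 1 · 0 · 3 · 0 · 1
0 · 3 · 1 · 0 · 1 · 1
step 3: 1 · 3 · 0 · 3 · 1 · 2
3 · 0 · 2 · 2 · 0 · 3
1 · 0 · 3 · 0 · 1 · 3
2 · 1 · 0 · 3 · 0 · 1
0 · 3 · 1 · 1 · 1 · 1
step 4: 1 · 3 · 0 · 3 · 1 · 2
3 · 0 · 2 · 2 · 0 · 3
1 · 0 · 3 · 0 · 1 · 3
2 · 1 · 0 · 3 · 0 · 1
0 · 3 · 1 · 2 · 1 · 1
step 5: 1 · 3 · 0 · 3 · 1 · 2
3 · 0 · 2 · 2 · 0 · 3
1 · 0 · 3 · 0 · 1 · 3
2 · 1 · 0 · 3 · 0 · 1
0 · 3 · 1 · 3 · 1 · 1
step 6: 1 · 3 · 0 · 3 · 1 · 2
3 · 0 · 2 · 2 · 0 · 3
1 · 0 · 3 · 1 · 1 · 3
2 · 1 · 1 · 0 · 1 · 1
0 · 3 · 2 · 1 · 2 · 1
step 7: 1 · 3 · 0 · 3 · 1 · 2
3 · 0 · 2 · 2 · 0 · 3
1 · 0 · 3 · 1 · 1 · 3
2 · 1 · 1 · 0 · 1 · 1
0 · 3 · 2 · 2 · 2 · 1
step 8: 1 · 3 · 0 · 3 · 1 · 2
3 · 0 · 2 · 2 · 0 · 3
1 · 0 · 3 · 1 · 1 · 3
2 · 1 · 1 · 0 · 1 · 1
0 · 3 · 2 · 3 · 2 · 1
step 9: 1 · 3 · 0 · 3 · 1 · 2
3 · 0 · 2 · 2 · 0 · 3
1 · 0 · 3 · 1 · 1 · 3
2 · 1 · 1 · 1 · 1 · 1
0 · 3 · 3 · 0 · 3 · 1
step 10: 1 · 3 · 0 · 3 · 1 · 2
3 · 0 · 2 · 2 · 0 · 3
1 · 0 · 3 · 1 · 1 · 3
2 · 1 · 1 · 1 · 1 · 1
0 · 3 · 3 · 1 · 3 · 1
step 11: 1 · 3 · 0 · 3 · 1 · 2
3 · 0 · 2 · 2 · 0 · 3
1 · 0 · 3 · 1 · 1 · 3
2 · 1 · 1 · 1 · 1 · 1
0 · 3 · 3 · 2 · 3 · 1
step 12: 1 · 3 · 0 · 3 · 1 · 2
3 · 0 · 2 · 2 · 0 · 3
1 · 0 · 3 · 1 · 1 · 3
2 · 1 · 1 · 1 · 1 · 1
0 · 3 · 3 · 3 · 3 · 1
step 13: 1 · 3 · 0 · 3 · 1 · 2
3 · 0 · 2 · 2 · 0 · 3
1 · 0 · 3 · 1 · 1 · 3
2 · 2 · 2 · 2 · 2 · 1
1 · 0 · 1 · 2 · 0 · 2
step 14: 1 · 3 · 0 · 3 · 1 · 2
3 · 0 · 2 · 2 · 0 · 3
1 · 0 · 3 · 1 · 1 · 3
2 · 2 · 2 · 2 · 2 · 1
1 · 0 · 1 · 3 · 0 · 2
step 15: 1 · 3 · 0 · 3 · 1 · 2
3 · 0 · 2 · 2 · 0 · 3
1 · 0 · 3 · 1 · 1 · 3
2 · 2 · 2 · 3 · 2 · 1
1 · 0 · 2 · 0 · 1 · 2
step 16: 1 · 3 · 0 · 3 · 1 · 2
3 · 0 · 2 · 2 · 0 · 3
1 · 0 · 3 · 1 · 1 · 3
2 · 2 · 2 · 3 · 2 · 1
1 · 0 · 2 · 1 · 1 · 2
step 17: 1 · 3 · 0 · 3 · 1 · 2
3 · 0 · 2 · 2 · 0 · 3
1 · 0 · 3 · 1 · 1 · 3
2 · 2 · 2 · 3 · 2 · 1
1 · 0 · 2 · 2 · 1 · 2
step 18: 1 · 3 · 0 · 3 · 1 · 2
3 · 0 · 2 · 2 · 0 · 3
1 · 0 · 3 · 1 · 1 · 3
2 · 2 · 2 · 3 · 2 · 1
1 · 0 · 2 · 3 · 1 · 2

50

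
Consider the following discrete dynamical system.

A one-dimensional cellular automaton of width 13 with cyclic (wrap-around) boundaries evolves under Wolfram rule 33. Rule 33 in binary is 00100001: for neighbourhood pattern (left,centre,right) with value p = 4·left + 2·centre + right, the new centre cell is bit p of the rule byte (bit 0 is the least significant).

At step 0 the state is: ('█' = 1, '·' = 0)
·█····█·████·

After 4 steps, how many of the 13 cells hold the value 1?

6

t=0: ·█····█·████·
t=1: ···██··█·····
t=2: ██·······████
t=3: ···█████·····
t=4: ██·······████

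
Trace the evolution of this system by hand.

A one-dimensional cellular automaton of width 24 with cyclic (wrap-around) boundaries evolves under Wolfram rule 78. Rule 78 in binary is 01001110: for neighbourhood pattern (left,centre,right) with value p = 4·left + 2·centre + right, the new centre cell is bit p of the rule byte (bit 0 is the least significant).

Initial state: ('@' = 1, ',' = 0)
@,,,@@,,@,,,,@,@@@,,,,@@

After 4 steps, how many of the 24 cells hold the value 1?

14

0) @,,,@@,,@,,,,@,@@@,,,,@@
1) @,,@@@,@@,,,@@,@,@,,,@@,
2) @,@@,@,@@,,@@@,@,@,,@@@,
3) @,@@,@,@@,@@,@,@,@,@@,@,
4) @,@@,@,@@,@@,@,@,@,@@,@,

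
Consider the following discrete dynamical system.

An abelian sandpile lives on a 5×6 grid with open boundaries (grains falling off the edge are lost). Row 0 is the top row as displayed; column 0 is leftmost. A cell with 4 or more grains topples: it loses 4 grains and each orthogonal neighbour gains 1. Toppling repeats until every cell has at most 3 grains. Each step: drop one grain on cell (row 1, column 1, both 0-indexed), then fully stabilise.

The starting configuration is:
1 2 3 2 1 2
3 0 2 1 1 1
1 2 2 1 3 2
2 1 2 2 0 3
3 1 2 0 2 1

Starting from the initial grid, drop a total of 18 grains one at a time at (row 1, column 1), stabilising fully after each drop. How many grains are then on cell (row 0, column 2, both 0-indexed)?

[0] 1 2 3 2 1 2
3 0 2 1 1 1
1 2 2 1 3 2
2 1 2 2 0 3
3 1 2 0 2 1
[1] 1 2 3 2 1 2
3 1 2 1 1 1
1 2 2 1 3 2
2 1 2 2 0 3
3 1 2 0 2 1
[2] 1 2 3 2 1 2
3 2 2 1 1 1
1 2 2 1 3 2
2 1 2 2 0 3
3 1 2 0 2 1
[3] 1 2 3 2 1 2
3 3 2 1 1 1
1 2 2 1 3 2
2 1 2 2 0 3
3 1 2 0 2 1
[4] 2 3 3 2 1 2
0 1 3 1 1 1
2 3 2 1 3 2
2 1 2 2 0 3
3 1 2 0 2 1
[5] 2 3 3 2 1 2
0 2 3 1 1 1
2 3 2 1 3 2
2 1 2 2 0 3
3 1 2 0 2 1
[6] 2 3 3 2 1 2
0 3 3 1 1 1
2 3 2 1 3 2
2 1 2 2 0 3
3 1 2 0 2 1
[7] 3 1 1 3 1 2
1 3 2 2 1 1
3 1 0 2 3 2
2 2 3 2 0 3
3 1 2 0 2 1
[8] 3 2 1 3 1 2
2 0 3 2 1 1
3 2 0 2 3 2
2 2 3 2 0 3
3 1 2 0 2 1
[9] 3 2 1 3 1 2
2 1 3 2 1 1
3 2 0 2 3 2
2 2 3 2 0 3
3 1 2 0 2 1
[10] 3 2 1 3 1 2
2 2 3 2 1 1
3 2 0 2 3 2
2 2 3 2 0 3
3 1 2 0 2 1
[11] 3 2 1 3 1 2
2 3 3 2 1 1
3 2 0 2 3 2
2 2 3 2 0 3
3 1 2 0 2 1
[12] 3 3 2 3 1 2
3 1 0 3 1 1
3 3 1 2 3 2
2 2 3 2 0 3
3 1 2 0 2 1
[13] 3 3 2 3 1 2
3 2 0 3 1 1
3 3 1 2 3 2
2 2 3 2 0 3
3 1 2 0 2 1
[14] 3 3 2 3 1 2
3 3 0 3 1 1
3 3 1 2 3 2
2 2 3 2 0 3
3 1 2 0 2 1
[15] 1 1 3 3 1 2
2 3 1 3 1 1
1 1 2 2 3 2
3 3 3 2 0 3
3 1 2 0 2 1
[16] 1 2 3 3 1 2
3 0 2 3 1 1
1 2 2 2 3 2
3 3 3 2 0 3
3 1 2 0 2 1
[17] 1 2 3 3 1 2
3 1 2 3 1 1
1 2 2 2 3 2
3 3 3 2 0 3
3 1 2 0 2 1
[18] 1 2 3 3 1 2
3 2 2 3 1 1
1 2 2 2 3 2
3 3 3 2 0 3
3 1 2 0 2 1

3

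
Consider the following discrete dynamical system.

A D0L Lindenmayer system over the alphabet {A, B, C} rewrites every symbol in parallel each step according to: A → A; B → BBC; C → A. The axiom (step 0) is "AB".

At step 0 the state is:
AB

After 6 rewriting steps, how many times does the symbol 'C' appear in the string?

k=0  AB
k=1  ABBC
k=2  ABBCBBCA
k=3  ABBCBBCABBCBBCAA
k=4  ABBCBBCABBCBBCAABBCBBCABBCBBCAAA
k=5  ABBCBBCABBCBBCAABBCBBCABBCBBCAAABBCBBCABBCBBCAABBCBBCABBCBBCAAAA
k=6  ABBCBBCABBCBBCAABBCBBCABBCBBCAAABBCBBCABBCBBCAABBCBBCABBCB…ABBCBBCAABBCBBCABBCBBCAAABBCBBCABBCBBCAABBCBBCABBCBBCAAAAA  (len 128)

32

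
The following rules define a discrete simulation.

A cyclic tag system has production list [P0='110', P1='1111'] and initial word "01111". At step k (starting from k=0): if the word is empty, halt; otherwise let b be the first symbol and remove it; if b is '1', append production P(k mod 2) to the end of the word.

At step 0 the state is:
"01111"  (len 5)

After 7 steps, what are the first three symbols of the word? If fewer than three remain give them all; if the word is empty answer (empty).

111

t=0: "01111"  (len 5)
t=1: "1111"  (len 4)
t=2: "1111111"  (len 7)
t=3: "111111110"  (len 9)
t=4: "111111101111"  (len 12)
t=5: "11111101111110"  (len 14)
t=6: "11111011111101111"  (len 17)
t=7: "1111011111101111110"  (len 19)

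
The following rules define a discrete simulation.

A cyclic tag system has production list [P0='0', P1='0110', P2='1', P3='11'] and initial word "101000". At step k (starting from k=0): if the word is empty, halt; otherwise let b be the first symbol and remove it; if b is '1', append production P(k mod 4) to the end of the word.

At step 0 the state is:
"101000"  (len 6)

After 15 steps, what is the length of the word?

5

0) "101000"  (len 6)
1) "010000"  (len 6)
2) "10000"  (len 5)
3) "00001"  (len 5)
4) "0001"  (len 4)
5) "001"  (len 3)
6) "01"  (len 2)
7) "1"  (len 1)
8) "11"  (len 2)
9) "10"  (len 2)
10) "00110"  (len 5)
11) "0110"  (len 4)
12) "110"  (len 3)
13) "100"  (len 3)
14) "000110"  (len 6)
15) "00110"  (len 5)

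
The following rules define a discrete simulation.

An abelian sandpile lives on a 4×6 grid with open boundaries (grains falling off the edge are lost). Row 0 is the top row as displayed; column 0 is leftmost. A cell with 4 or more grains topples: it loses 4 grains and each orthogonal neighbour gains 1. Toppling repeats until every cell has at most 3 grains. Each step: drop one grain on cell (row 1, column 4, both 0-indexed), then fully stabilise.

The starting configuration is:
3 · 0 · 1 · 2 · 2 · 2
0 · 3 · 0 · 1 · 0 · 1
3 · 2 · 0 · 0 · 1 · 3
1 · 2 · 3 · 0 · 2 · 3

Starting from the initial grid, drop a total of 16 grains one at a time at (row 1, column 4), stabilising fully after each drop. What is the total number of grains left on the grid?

39

[0] 3 · 0 · 1 · 2 · 2 · 2
0 · 3 · 0 · 1 · 0 · 1
3 · 2 · 0 · 0 · 1 · 3
1 · 2 · 3 · 0 · 2 · 3
[1] 3 · 0 · 1 · 2 · 2 · 2
0 · 3 · 0 · 1 · 1 · 1
3 · 2 · 0 · 0 · 1 · 3
1 · 2 · 3 · 0 · 2 · 3
[2] 3 · 0 · 1 · 2 · 2 · 2
0 · 3 · 0 · 1 · 2 · 1
3 · 2 · 0 · 0 · 1 · 3
1 · 2 · 3 · 0 · 2 · 3
[3] 3 · 0 · 1 · 2 · 2 · 2
0 · 3 · 0 · 1 · 3 · 1
3 · 2 · 0 · 0 · 1 · 3
1 · 2 · 3 · 0 · 2 · 3
[4] 3 · 0 · 1 · 2 · 3 · 2
0 · 3 · 0 · 2 · 0 · 2
3 · 2 · 0 · 0 · 2 · 3
1 · 2 · 3 · 0 · 2 · 3
[5] 3 · 0 · 1 · 2 · 3 · 2
0 · 3 · 0 · 2 · 1 · 2
3 · 2 · 0 · 0 · 2 · 3
1 · 2 · 3 · 0 · 2 · 3
[6] 3 · 0 · 1 · 2 · 3 · 2
0 · 3 · 0 · 2 · 2 · 2
3 · 2 · 0 · 0 · 2 · 3
1 · 2 · 3 · 0 · 2 · 3
[7] 3 · 0 · 1 · 2 · 3 · 2
0 · 3 · 0 · 2 · 3 · 2
3 · 2 · 0 · 0 · 2 · 3
1 · 2 · 3 · 0 · 2 · 3
[8] 3 · 0 · 1 · 3 · 0 · 3
0 · 3 · 0 · 3 · 1 · 3
3 · 2 · 0 · 0 · 3 · 3
1 · 2 · 3 · 0 · 2 · 3
[9] 3 · 0 · 1 · 3 · 0 · 3
0 · 3 · 0 · 3 · 2 · 3
3 · 2 · 0 · 0 · 3 · 3
1 · 2 · 3 · 0 · 2 · 3
[10] 3 · 0 · 1 · 3 · 0 · 3
0 · 3 · 0 · 3 · 3 · 3
3 · 2 · 0 · 0 · 3 · 3
1 · 2 · 3 · 0 · 2 · 3
[11] 3 · 0 · 2 · 0 · 3 · 0
0 · 3 · 1 · 1 · 3 · 2
3 · 2 · 0 · 2 · 2 · 2
1 · 2 · 3 · 1 · 0 · 1
[12] 3 · 0 · 2 · 1 · 0 · 1
0 · 3 · 1 · 2 · 1 · 3
3 · 2 · 0 · 2 · 3 · 2
1 · 2 · 3 · 1 · 0 · 1
[13] 3 · 0 · 2 · 1 · 0 · 1
0 · 3 · 1 · 2 · 2 · 3
3 · 2 · 0 · 2 · 3 · 2
1 · 2 · 3 · 1 · 0 · 1
[14] 3 · 0 · 2 · 1 · 0 · 1
0 · 3 · 1 · 2 · 3 · 3
3 · 2 · 0 · 2 · 3 · 2
1 · 2 · 3 · 1 · 0 · 1
[15] 3 · 0 · 2 · 1 · 1 · 2
0 · 3 · 1 · 3 · 2 · 1
3 · 2 · 0 · 3 · 1 · 0
1 · 2 · 3 · 1 · 1 · 2
[16] 3 · 0 · 2 · 1 · 1 · 2
0 · 3 · 1 · 3 · 3 · 1
3 · 2 · 0 · 3 · 1 · 0
1 · 2 · 3 · 1 · 1 · 2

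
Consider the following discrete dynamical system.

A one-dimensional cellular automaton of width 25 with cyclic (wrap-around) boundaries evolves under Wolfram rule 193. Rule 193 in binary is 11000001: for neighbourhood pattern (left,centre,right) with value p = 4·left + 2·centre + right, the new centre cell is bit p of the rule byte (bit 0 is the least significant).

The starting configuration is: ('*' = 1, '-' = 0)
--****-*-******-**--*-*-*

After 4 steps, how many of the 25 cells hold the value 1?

11

gen 0: --****-*-******-**--*-*-*
gen 1: ---***----*****--*-------
gen 2: **--**-**--****----******
gen 3: **---*--*---***-**--*****
gen 4: **-*------*--**--*---****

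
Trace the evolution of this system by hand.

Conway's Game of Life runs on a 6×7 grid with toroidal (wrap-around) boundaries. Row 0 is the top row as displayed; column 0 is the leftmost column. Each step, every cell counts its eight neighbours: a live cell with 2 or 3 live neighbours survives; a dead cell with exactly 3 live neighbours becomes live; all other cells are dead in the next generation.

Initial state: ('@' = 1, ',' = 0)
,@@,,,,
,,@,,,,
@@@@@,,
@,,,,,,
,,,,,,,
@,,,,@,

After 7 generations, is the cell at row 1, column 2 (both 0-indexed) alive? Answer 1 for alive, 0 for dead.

0

t=0: ,@@,,,,
,,@,,,,
@@@@@,,
@,,,,,,
,,,,,,,
@,,,,@,
t=1: ,@@,,,,
@,,,,,,
@,@@,,,
@,@@,,,
,,,,,,@
,@,,,,,
t=2: @@@,,,,
@,,@,,,
@,@@,,@
@,@@,,@
@@@,,,,
@@@,,,,
t=3: ,,,@,,@
,,,@,,,
,,,,@,,
,,,,,,,
,,,,,,,
,,,@,,@
t=4: ,,@@@,,
,,,@@,,
,,,,,,,
,,,,,,,
,,,,,,,
,,,,,,,
t=5: ,,@,@,,
,,@,@,,
,,,,,,,
,,,,,,,
,,,,,,,
,,,@,,,
t=6: ,,@,@,,
,,,,,,,
,,,,,,,
,,,,,,,
,,,,,,,
,,,@,,,
t=7: ,,,@,,,
,,,,,,,
,,,,,,,
,,,,,,,
,,,,,,,
,,,@,,,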